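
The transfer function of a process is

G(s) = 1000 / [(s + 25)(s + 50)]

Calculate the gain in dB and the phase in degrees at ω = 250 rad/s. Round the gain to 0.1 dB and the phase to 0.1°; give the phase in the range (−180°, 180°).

At s = jω = j250:
pole (s+25): 25 + j250 → |·| = √(25²+250²) = √63125 ≈ 251.25, ∠ = arctan(250/25) ≈ 84.29°
pole (s+50): 50 + j250 → |·| = √(50²+250²) = √65000 ≈ 254.95, ∠ = arctan(250/50) ≈ 78.69°
|G| = 1000 / 64056 ≈ 0.015611
Gain = 20 log₁₀(0.015611) ≈ -36.13 dB
∠G = 0.00° − 162.98° = -162.98°

-36.1 dB, -163.0°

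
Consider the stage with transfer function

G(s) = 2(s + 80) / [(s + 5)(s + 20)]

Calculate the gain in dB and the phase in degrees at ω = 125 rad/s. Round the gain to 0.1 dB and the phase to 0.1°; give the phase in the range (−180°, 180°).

At s = jω = j125:
zero (s+80): 80 + j125 → |·| = √(80²+125²) = √22025 ≈ 148.41, ∠ = arctan(125/80) ≈ 57.38°
pole (s+5): 5 + j125 → |·| = √(5²+125²) = √15650 ≈ 125.1, ∠ = arctan(125/5) ≈ 87.71°
pole (s+20): 20 + j125 → |·| = √(20²+125²) = √16025 ≈ 126.59, ∠ = arctan(125/20) ≈ 80.91°
|G| = 2 · 148.41 / 15836 ≈ 0.018743
Gain = 20 log₁₀(0.018743) ≈ -34.54 dB
∠G = 57.38° − 168.62° = -111.24°

-34.5 dB, -111.2°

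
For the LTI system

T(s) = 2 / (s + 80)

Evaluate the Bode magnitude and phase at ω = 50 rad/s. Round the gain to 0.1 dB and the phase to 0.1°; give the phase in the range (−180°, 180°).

-33.5 dB, -32.0°

Substitute s = j50:
Numerator: 2 = 2 + j0
Denominator: (j50) + 80 = 80 + j50
|N| = √(2² + 0²) ≈ 2, ∠N ≈ 0.00°
|D| = √(80² + 50²) ≈ 94.34, ∠D ≈ 32.01°
|T| = 2 / 94.34 ≈ 0.0212
Gain = 20 log₁₀(0.0212) ≈ -33.47 dB
∠T = 0.00° − 32.01° = -32.01°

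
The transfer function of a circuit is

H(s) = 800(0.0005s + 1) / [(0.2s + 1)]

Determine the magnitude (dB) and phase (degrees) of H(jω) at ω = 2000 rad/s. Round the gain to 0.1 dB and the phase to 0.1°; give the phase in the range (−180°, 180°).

At ω = 2000 rad/s:
zero (1 + j2000·0.0005) = 1 + j1 → |·| ≈ 1.4142, ∠ ≈ 45.00°
pole (1 + j2000·0.2) = 1 + j400 → |·| ≈ 400, ∠ ≈ 89.86°
|H| = 800 · 1.4142 / (400) ≈ 2.8284
Gain = 20 log₁₀(2.8284) ≈ 9.03 dB
∠H = (45.00°) − (89.86°) = -44.86°

9.0 dB, -44.9°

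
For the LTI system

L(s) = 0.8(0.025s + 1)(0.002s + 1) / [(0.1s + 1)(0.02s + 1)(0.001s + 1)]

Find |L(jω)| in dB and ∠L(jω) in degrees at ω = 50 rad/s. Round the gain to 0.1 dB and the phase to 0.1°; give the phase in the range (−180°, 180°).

At ω = 50 rad/s:
zero (1 + j50·0.025) = 1 + j1.25 → |·| ≈ 1.6008, ∠ ≈ 51.34°
zero (1 + j50·0.002) = 1 + j0.1 → |·| ≈ 1.005, ∠ ≈ 5.71°
pole (1 + j50·0.1) = 1 + j5 → |·| ≈ 5.099, ∠ ≈ 78.69°
pole (1 + j50·0.02) = 1 + j1 → |·| ≈ 1.4142, ∠ ≈ 45.00°
pole (1 + j50·0.001) = 1 + j0.05 → |·| ≈ 1.0012, ∠ ≈ 2.86°
|L| = 0.8 · 1.6008 · 1.005 / (5.099 · 1.4142 · 1.0012) ≈ 0.17827
Gain = 20 log₁₀(0.17827) ≈ -14.98 dB
∠L = (51.34° + 5.71°) − (78.69° + 45.00° + 2.86°) = -69.50°

-15.0 dB, -69.5°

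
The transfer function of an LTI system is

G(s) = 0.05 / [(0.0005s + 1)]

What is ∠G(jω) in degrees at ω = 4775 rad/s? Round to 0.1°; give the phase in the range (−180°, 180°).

At ω = 4775 rad/s:
pole (1 + j4775·0.0005) = 1 + j2.3875 → |·| ≈ 2.5885, ∠ ≈ 67.27°
∠G = (0°) − (67.27°) = -67.27°

-67.3°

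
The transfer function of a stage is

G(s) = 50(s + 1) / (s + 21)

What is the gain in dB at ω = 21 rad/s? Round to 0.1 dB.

At s = jω = j21:
zero (s+1): 1 + j21 → |·| = √(1²+21²) = √442 ≈ 21.024, ∠ = arctan(21/1) ≈ 87.27°
pole (s+21): 21 + j21 → |·| = √(21²+21²) = √882 ≈ 29.698, ∠ = arctan(21/21) ≈ 45.00°
|G| = 50 · 21.024 / 29.698 ≈ 35.396
Gain = 20 log₁₀(35.396) ≈ 30.98 dB

31.0 dB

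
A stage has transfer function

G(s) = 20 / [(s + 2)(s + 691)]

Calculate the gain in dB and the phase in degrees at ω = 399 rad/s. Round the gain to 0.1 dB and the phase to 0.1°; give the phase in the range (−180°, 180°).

-84.0 dB, -119.7°

At s = jω = j399:
pole (s+2): 2 + j399 → |·| = √(2²+399²) = √159205 ≈ 399.01, ∠ = arctan(399/2) ≈ 89.71°
pole (s+691): 691 + j399 → |·| = √(691²+399²) = √636682 ≈ 797.92, ∠ = arctan(399/691) ≈ 30.00°
|G| = 20 / 3.1838e+05 ≈ 6.2818e-05
Gain = 20 log₁₀(6.2818e-05) ≈ -84.04 dB
∠G = 0.00° − 119.71° = -119.71°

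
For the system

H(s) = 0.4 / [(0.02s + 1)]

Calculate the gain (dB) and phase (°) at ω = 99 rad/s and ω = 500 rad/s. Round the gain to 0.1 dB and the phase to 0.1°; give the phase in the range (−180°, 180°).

At ω = 99 rad/s:
pole (1 + j99·0.02) = 1 + j1.98 → |·| ≈ 2.2182, ∠ ≈ 63.20°
|H| = 0.4 · 1 / (2.2182) ≈ 0.18033
Gain = 20 log₁₀(0.18033) ≈ -14.88 dB
∠H = (0°) − (63.20°) = -63.20°

At ω = 500 rad/s:
pole (1 + j500·0.02) = 1 + j10 → |·| ≈ 10.05, ∠ ≈ 84.29°
|H| = 0.4 · 1 / (10.05) ≈ 0.039801
Gain = 20 log₁₀(0.039801) ≈ -28.00 dB
∠H = (0°) − (84.29°) = -84.29°

ω = 99: -14.9 dB, -63.2°; ω = 500: -28.0 dB, -84.3°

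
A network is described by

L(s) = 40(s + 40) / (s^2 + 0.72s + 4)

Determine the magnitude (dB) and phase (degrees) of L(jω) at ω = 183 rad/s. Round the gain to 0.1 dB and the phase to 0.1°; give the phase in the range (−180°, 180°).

-13.0 dB, -102.1°

At s = jω = j183:
zero (s+40): 40 + j183 → |·| = √(40²+183²) = √35089 ≈ 187.32, ∠ = arctan(183/40) ≈ 77.67°
quadratic: (j183)² + 0.72·j183 + 4 = -33485 + j131.76 → |·| ≈ 33485, ∠ ≈ 179.77°
|L| = 40 · 187.32 / 33485 ≈ 0.22377
Gain = 20 log₁₀(0.22377) ≈ -13.00 dB
∠L = 77.67° − 179.77° = -102.10°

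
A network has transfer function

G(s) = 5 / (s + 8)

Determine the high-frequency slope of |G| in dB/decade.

Each pole contributes −20 dB/decade at high frequency; each zero contributes +20 dB/decade.
Net: 0 zero(s) − 1 pole(s) → -20 dB/decade.

-20 dB/decade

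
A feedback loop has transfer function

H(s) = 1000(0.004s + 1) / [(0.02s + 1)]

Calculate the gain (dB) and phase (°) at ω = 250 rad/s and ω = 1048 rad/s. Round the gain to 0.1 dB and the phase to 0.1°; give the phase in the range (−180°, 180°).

ω = 250: 48.9 dB, -33.7°; ω = 1048: 46.3 dB, -10.7°

At ω = 250 rad/s:
zero (1 + j250·0.004) = 1 + j1 → |·| ≈ 1.4142, ∠ ≈ 45.00°
pole (1 + j250·0.02) = 1 + j5 → |·| ≈ 5.099, ∠ ≈ 78.69°
|H| = 1000 · 1.4142 / (5.099) ≈ 277.35
Gain = 20 log₁₀(277.35) ≈ 48.86 dB
∠H = (45.00°) − (78.69°) = -33.69°

At ω = 1048 rad/s:
zero (1 + j1048·0.004) = 1 + j4.192 → |·| ≈ 4.3096, ∠ ≈ 76.58°
pole (1 + j1048·0.02) = 1 + j20.96 → |·| ≈ 20.984, ∠ ≈ 87.27°
|H| = 1000 · 4.3096 / (20.984) ≈ 205.38
Gain = 20 log₁₀(205.38) ≈ 46.25 dB
∠H = (76.58°) − (87.27°) = -10.69°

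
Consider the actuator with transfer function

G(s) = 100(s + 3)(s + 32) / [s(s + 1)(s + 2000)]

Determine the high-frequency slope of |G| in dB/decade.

-20 dB/decade

Each pole contributes −20 dB/decade at high frequency; each zero contributes +20 dB/decade.
Net: 2 zero(s) − 3 pole(s) → -20 dB/decade.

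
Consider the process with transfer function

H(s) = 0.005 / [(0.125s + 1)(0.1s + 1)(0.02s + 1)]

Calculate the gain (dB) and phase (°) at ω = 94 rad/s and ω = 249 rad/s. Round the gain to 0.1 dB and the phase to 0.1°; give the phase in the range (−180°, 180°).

At ω = 94 rad/s:
pole (1 + j94·0.125) = 1 + j11.75 → |·| ≈ 11.792, ∠ ≈ 85.14°
pole (1 + j94·0.1) = 1 + j9.4 → |·| ≈ 9.453, ∠ ≈ 83.93°
pole (1 + j94·0.02) = 1 + j1.88 → |·| ≈ 2.1294, ∠ ≈ 61.99°
|H| = 0.005 · 1 / (11.792 · 9.453 · 2.1294) ≈ 2.1065e-05
Gain = 20 log₁₀(2.1065e-05) ≈ -93.53 dB
∠H = (0°) − (85.14° + 83.93° + 61.99°) = -231.06° ≡ 128.94° (principal value)

At ω = 249 rad/s:
pole (1 + j249·0.125) = 1 + j31.125 → |·| ≈ 31.141, ∠ ≈ 88.16°
pole (1 + j249·0.1) = 1 + j24.9 → |·| ≈ 24.92, ∠ ≈ 87.70°
pole (1 + j249·0.02) = 1 + j4.98 → |·| ≈ 5.0794, ∠ ≈ 78.65°
|H| = 0.005 · 1 / (31.141 · 24.92 · 5.0794) ≈ 1.2685e-06
Gain = 20 log₁₀(1.2685e-06) ≈ -117.93 dB
∠H = (0°) − (88.16° + 87.70° + 78.65°) = -254.51° ≡ 105.49° (principal value)

ω = 94: -93.5 dB, 128.9°; ω = 249: -117.9 dB, 105.5°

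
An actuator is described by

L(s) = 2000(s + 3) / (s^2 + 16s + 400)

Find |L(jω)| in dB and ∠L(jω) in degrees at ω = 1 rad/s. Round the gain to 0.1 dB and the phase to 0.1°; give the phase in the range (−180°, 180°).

24.0 dB, 16.1°

At s = jω = j1:
zero (s+3): 3 + j1 → |·| = √(3²+1²) = √10 ≈ 3.1623, ∠ = arctan(1/3) ≈ 18.43°
quadratic: (j1)² + 16·j1 + 400 = 399 + j16 → |·| ≈ 399.32, ∠ ≈ 2.30°
|L| = 2000 · 3.1623 / 399.32 ≈ 15.838
Gain = 20 log₁₀(15.838) ≈ 23.99 dB
∠L = 18.43° − 2.30° = 16.13°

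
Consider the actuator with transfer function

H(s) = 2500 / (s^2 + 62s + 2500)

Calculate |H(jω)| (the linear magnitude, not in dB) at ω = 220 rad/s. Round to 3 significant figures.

0.0522

At s = jω = j220:
quadratic: (j220)² + 62·j220 + 2500 = -45900 + j13640 → |·| ≈ 47884, ∠ ≈ 163.45°
|H| = 2500 / 47884 ≈ 0.05221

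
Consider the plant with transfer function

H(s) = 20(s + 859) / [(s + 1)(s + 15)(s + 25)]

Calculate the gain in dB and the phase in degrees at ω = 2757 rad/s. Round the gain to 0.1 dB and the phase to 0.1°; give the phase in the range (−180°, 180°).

-111.2 dB, 163.5°

At s = jω = j2757:
zero (s+859): 859 + j2757 → |·| = √(859²+2757²) = √8338930 ≈ 2887.7, ∠ = arctan(2757/859) ≈ 72.69°
pole (s+1): 1 + j2757 → |·| = √(1²+2757²) = √7601050 ≈ 2757, ∠ = arctan(2757/1) ≈ 89.98°
pole (s+15): 15 + j2757 → |·| = √(15²+2757²) = √7601274 ≈ 2757, ∠ = arctan(2757/15) ≈ 89.69°
pole (s+25): 25 + j2757 → |·| = √(25²+2757²) = √7601674 ≈ 2757.1, ∠ = arctan(2757/25) ≈ 89.48°
|H| = 20 · 2887.7 / 2.0957e+10 ≈ 2.7558e-06
Gain = 20 log₁₀(2.7558e-06) ≈ -111.20 dB
∠H = 72.69° − 269.15° = -196.46° ≡ 163.54° (principal value)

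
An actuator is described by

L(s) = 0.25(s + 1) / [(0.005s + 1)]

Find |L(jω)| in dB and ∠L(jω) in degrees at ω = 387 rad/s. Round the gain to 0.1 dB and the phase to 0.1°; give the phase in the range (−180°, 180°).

At ω = 387 rad/s:
zero (1 + j387·1) = 1 + j387 → |·| ≈ 387, ∠ ≈ 89.85°
pole (1 + j387·0.005) = 1 + j1.935 → |·| ≈ 2.1781, ∠ ≈ 62.67°
|L| = 0.25 · 387 / (2.1781) ≈ 44.419
Gain = 20 log₁₀(44.419) ≈ 32.95 dB
∠L = (89.85°) − (62.67°) = 27.18°

33.0 dB, 27.2°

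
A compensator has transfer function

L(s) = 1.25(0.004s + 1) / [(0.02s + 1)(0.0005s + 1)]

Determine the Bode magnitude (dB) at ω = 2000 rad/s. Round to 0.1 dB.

At ω = 2000 rad/s:
zero (1 + j2000·0.004) = 1 + j8 → |·| ≈ 8.0623, ∠ ≈ 82.87°
pole (1 + j2000·0.02) = 1 + j40 → |·| ≈ 40.012, ∠ ≈ 88.57°
pole (1 + j2000·0.0005) = 1 + j1 → |·| ≈ 1.4142, ∠ ≈ 45.00°
|L| = 1.25 · 8.0623 / (40.012 · 1.4142) ≈ 0.1781
Gain = 20 log₁₀(0.1781) ≈ -14.99 dB

-15.0 dB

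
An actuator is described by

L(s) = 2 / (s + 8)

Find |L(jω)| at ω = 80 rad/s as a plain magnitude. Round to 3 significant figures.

0.0249

At s = jω = j80:
pole (s+8): 8 + j80 → |·| = √(8²+80²) = √6464 ≈ 80.399, ∠ = arctan(80/8) ≈ 84.29°
|L| = 2 / 80.399 ≈ 0.024876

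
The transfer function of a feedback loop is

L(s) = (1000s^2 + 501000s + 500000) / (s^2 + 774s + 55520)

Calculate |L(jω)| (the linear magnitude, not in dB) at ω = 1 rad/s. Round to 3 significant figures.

12.7

Substitute s = j1:
Numerator: 1000(j1)^2 + 501000(j1) + 500000 = 499000 + j501000
Denominator: (j1)^2 + 774(j1) + 55520 = 55519 + j774
|N| = √(499000² + 501000²) ≈ 7.0711e+05, ∠N ≈ 45.11°
|D| = √(55519² + 774²) ≈ 55524, ∠D ≈ 0.80°
|L| = 7.0711e+05 / 55524 ≈ 12.735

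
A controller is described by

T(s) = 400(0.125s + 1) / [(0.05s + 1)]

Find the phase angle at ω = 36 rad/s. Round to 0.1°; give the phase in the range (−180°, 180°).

16.5°

At ω = 36 rad/s:
zero (1 + j36·0.125) = 1 + j4.5 → |·| ≈ 4.6098, ∠ ≈ 77.47°
pole (1 + j36·0.05) = 1 + j1.8 → |·| ≈ 2.0591, ∠ ≈ 60.95°
∠T = (77.47°) − (60.95°) = 16.52°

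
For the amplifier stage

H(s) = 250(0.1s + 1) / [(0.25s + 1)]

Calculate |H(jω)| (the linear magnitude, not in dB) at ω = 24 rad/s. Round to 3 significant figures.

At ω = 24 rad/s:
zero (1 + j24·0.1) = 1 + j2.4 → |·| ≈ 2.6, ∠ ≈ 67.38°
pole (1 + j24·0.25) = 1 + j6 → |·| ≈ 6.0828, ∠ ≈ 80.54°
|H| = 250 · 2.6 / (6.0828) ≈ 106.86

107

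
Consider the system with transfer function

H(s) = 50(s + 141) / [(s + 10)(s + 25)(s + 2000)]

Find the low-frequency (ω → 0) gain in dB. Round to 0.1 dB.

H(0) = 50·141 / (10·25·2000) = 0.0141
20 log₁₀(0.0141) ≈ -37.02 dB

-37.0 dB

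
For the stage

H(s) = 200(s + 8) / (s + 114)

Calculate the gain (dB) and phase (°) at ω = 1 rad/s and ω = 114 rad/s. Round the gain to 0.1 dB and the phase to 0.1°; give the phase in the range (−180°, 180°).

ω = 1: 23.0 dB, 6.6°; ω = 114: 43.0 dB, 41.0°

At s = jω = j1:
zero (s+8): 8 + j1 → |·| = √(8²+1²) = √65 ≈ 8.0623, ∠ = arctan(1/8) ≈ 7.13°
pole (s+114): 114 + j1 → |·| = √(114²+1²) = √12997 ≈ 114, ∠ = arctan(1/114) ≈ 0.50°
|H| = 200 · 8.0623 / 114 ≈ 14.144
Gain = 20 log₁₀(14.144) ≈ 23.01 dB
∠H = 7.13° − 0.50° = 6.63°

At s = jω = j114:
zero (s+8): 8 + j114 → |·| = √(8²+114²) = √13060 ≈ 114.28, ∠ = arctan(114/8) ≈ 85.99°
pole (s+114): 114 + j114 → |·| = √(114²+114²) = √25992 ≈ 161.22, ∠ = arctan(114/114) ≈ 45.00°
|H| = 200 · 114.28 / 161.22 ≈ 141.77
Gain = 20 log₁₀(141.77) ≈ 43.03 dB
∠H = 85.99° − 45.00° = 40.99°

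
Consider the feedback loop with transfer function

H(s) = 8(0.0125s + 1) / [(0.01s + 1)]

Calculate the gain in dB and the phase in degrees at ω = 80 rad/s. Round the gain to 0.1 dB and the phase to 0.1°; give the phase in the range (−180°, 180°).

18.9 dB, 6.3°

At ω = 80 rad/s:
zero (1 + j80·0.0125) = 1 + j1 → |·| ≈ 1.4142, ∠ ≈ 45.00°
pole (1 + j80·0.01) = 1 + j0.8 → |·| ≈ 1.2806, ∠ ≈ 38.66°
|H| = 8 · 1.4142 / (1.2806) ≈ 8.8346
Gain = 20 log₁₀(8.8346) ≈ 18.92 dB
∠H = (45.00°) − (38.66°) = 6.34°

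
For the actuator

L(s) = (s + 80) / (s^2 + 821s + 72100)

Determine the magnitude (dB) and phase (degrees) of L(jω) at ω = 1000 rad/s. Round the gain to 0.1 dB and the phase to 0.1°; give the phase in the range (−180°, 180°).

-61.8 dB, -53.1°

Substitute s = j1000:
Numerator: (j1000) + 80 = 80 + j1000
Denominator: (j1000)^2 + 821(j1000) + 72100 = -927900 + j821000
|N| = √(80² + 1000²) ≈ 1003.2, ∠N ≈ 85.43°
|D| = √(927900² + 821000²) ≈ 1.239e+06, ∠D ≈ 138.50°
|L| = 1003.2 / 1.239e+06 ≈ 0.00080969
Gain = 20 log₁₀(0.00080969) ≈ -61.83 dB
∠L = 85.43° − 138.50° = -53.07°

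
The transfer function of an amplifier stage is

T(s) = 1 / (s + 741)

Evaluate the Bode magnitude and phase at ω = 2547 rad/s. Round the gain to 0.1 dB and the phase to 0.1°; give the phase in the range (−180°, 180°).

At s = jω = j2547:
pole (s+741): 741 + j2547 → |·| = √(741²+2547²) = √7036290 ≈ 2652.6, ∠ = arctan(2547/741) ≈ 73.78°
|T| = 1 / 2652.6 ≈ 0.00037699
Gain = 20 log₁₀(0.00037699) ≈ -68.47 dB
∠T = 0.00° − 73.78° = -73.78°

-68.5 dB, -73.8°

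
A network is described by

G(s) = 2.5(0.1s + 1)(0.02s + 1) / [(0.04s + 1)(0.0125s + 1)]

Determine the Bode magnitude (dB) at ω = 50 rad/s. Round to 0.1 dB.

16.7 dB

At ω = 50 rad/s:
zero (1 + j50·0.1) = 1 + j5 → |·| ≈ 5.099, ∠ ≈ 78.69°
zero (1 + j50·0.02) = 1 + j1 → |·| ≈ 1.4142, ∠ ≈ 45.00°
pole (1 + j50·0.04) = 1 + j2 → |·| ≈ 2.2361, ∠ ≈ 63.43°
pole (1 + j50·0.0125) = 1 + j0.625 → |·| ≈ 1.1792, ∠ ≈ 32.01°
|G| = 2.5 · 5.099 · 1.4142 / (2.2361 · 1.1792) ≈ 6.8369
Gain = 20 log₁₀(6.8369) ≈ 16.70 dB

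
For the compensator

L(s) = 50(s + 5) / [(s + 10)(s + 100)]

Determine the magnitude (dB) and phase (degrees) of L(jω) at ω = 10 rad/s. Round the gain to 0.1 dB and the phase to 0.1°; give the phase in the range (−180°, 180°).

-8.1 dB, 12.7°

At s = jω = j10:
zero (s+5): 5 + j10 → |·| = √(5²+10²) = √125 ≈ 11.18, ∠ = arctan(10/5) ≈ 63.43°
pole (s+10): 10 + j10 → |·| = √(10²+10²) = √200 ≈ 14.142, ∠ = arctan(10/10) ≈ 45.00°
pole (s+100): 100 + j10 → |·| = √(100²+10²) = √10100 ≈ 100.5, ∠ = arctan(10/100) ≈ 5.71°
|L| = 50 · 11.18 / 1421.3 ≈ 0.3933
Gain = 20 log₁₀(0.3933) ≈ -8.11 dB
∠L = 63.43° − 50.71° = 12.72°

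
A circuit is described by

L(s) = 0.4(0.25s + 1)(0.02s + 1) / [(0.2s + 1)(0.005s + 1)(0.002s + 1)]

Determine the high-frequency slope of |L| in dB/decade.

-20 dB/decade

Each pole contributes −20 dB/decade at high frequency; each zero contributes +20 dB/decade.
Net: 2 zero(s) − 3 pole(s) → -20 dB/decade.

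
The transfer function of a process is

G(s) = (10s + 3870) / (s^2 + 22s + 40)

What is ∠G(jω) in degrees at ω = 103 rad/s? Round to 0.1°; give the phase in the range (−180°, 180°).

-153.0°

Substitute s = j103:
Numerator: 10(j103) + 3870 = 3870 + j1030
Denominator: (j103)^2 + 22(j103) + 40 = -10569 + j2266
|N| = √(3870² + 1030²) ≈ 4004.7, ∠N ≈ 14.90°
|D| = √(10569² + 2266²) ≈ 10809, ∠D ≈ 167.90°
∠G = 14.90° − 167.90° = -153.00°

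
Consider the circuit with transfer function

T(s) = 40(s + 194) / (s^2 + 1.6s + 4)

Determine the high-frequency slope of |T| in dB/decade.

Each pole contributes −20 dB/decade at high frequency; each zero contributes +20 dB/decade.
Net: 1 zero(s) − 2 pole(s) → -20 dB/decade.

-20 dB/decade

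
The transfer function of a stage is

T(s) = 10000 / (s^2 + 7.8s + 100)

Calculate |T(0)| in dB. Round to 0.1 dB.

40.0 dB

T(0) = 10000 / 100 = 100
20 log₁₀(100) ≈ 40.00 dB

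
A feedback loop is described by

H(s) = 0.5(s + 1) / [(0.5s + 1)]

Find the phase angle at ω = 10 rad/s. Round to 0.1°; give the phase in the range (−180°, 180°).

5.6°

At ω = 10 rad/s:
zero (1 + j10·1) = 1 + j10 → |·| ≈ 10.05, ∠ ≈ 84.29°
pole (1 + j10·0.5) = 1 + j5 → |·| ≈ 5.099, ∠ ≈ 78.69°
∠H = (84.29°) − (78.69°) = 5.60°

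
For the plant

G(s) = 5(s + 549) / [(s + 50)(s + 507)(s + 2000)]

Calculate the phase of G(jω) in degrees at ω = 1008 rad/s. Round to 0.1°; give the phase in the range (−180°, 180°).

-115.8°

At s = jω = j1008:
zero (s+549): 549 + j1008 → |·| = √(549²+1008²) = √1317465 ≈ 1147.8, ∠ = arctan(1008/549) ≈ 61.43°
pole (s+50): 50 + j1008 → |·| = √(50²+1008²) = √1018564 ≈ 1009.2, ∠ = arctan(1008/50) ≈ 87.16°
pole (s+507): 507 + j1008 → |·| = √(507²+1008²) = √1273113 ≈ 1128.3, ∠ = arctan(1008/507) ≈ 63.30°
pole (s+2000): 2000 + j1008 → |·| = √(2000²+1008²) = √5016064 ≈ 2239.7, ∠ = arctan(1008/2000) ≈ 26.75°
∠G = 61.43° − 177.21° = -115.78°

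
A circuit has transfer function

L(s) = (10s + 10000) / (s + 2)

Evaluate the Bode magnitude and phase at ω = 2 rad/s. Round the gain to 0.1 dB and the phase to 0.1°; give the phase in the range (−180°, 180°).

71.0 dB, -44.9°

Substitute s = j2:
Numerator: 10(j2) + 10000 = 10000 + j20
Denominator: (j2) + 2 = 2 + j2
|N| = √(10000² + 20²) ≈ 10000, ∠N ≈ 0.11°
|D| = √(2² + 2²) ≈ 2.8284, ∠D ≈ 45.00°
|L| = 10000 / 2.8284 ≈ 3535.6
Gain = 20 log₁₀(3535.6) ≈ 70.97 dB
∠L = 0.11° − 45.00° = -44.89°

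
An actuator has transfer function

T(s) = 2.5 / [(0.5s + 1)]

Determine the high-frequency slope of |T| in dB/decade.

-20 dB/decade

Each pole contributes −20 dB/decade at high frequency; each zero contributes +20 dB/decade.
Net: 0 zero(s) − 1 pole(s) → -20 dB/decade.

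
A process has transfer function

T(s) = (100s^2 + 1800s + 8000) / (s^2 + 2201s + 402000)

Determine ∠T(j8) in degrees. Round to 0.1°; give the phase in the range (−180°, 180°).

Substitute s = j8:
Numerator: 100(j8)^2 + 1800(j8) + 8000 = 1600 + j14400
Denominator: (j8)^2 + 2201(j8) + 402000 = 401936 + j17608
|N| = √(1600² + 14400²) ≈ 14489, ∠N ≈ 83.66°
|D| = √(401936² + 17608²) ≈ 4.0232e+05, ∠D ≈ 2.51°
∠T = 83.66° − 2.51° = 81.15°

81.2°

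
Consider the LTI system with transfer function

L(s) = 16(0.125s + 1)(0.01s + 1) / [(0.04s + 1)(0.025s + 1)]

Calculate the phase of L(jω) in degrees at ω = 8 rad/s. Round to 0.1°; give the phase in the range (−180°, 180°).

20.5°

At ω = 8 rad/s:
zero (1 + j8·0.125) = 1 + j1 → |·| ≈ 1.4142, ∠ ≈ 45.00°
zero (1 + j8·0.01) = 1 + j0.08 → |·| ≈ 1.0032, ∠ ≈ 4.57°
pole (1 + j8·0.04) = 1 + j0.32 → |·| ≈ 1.05, ∠ ≈ 17.74°
pole (1 + j8·0.025) = 1 + j0.2 → |·| ≈ 1.0198, ∠ ≈ 11.31°
∠L = (45.00° + 4.57°) − (17.74° + 11.31°) = 20.52°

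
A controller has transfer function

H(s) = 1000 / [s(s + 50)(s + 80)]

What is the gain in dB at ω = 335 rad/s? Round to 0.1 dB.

At s = jω = j335:
pole (s+50): 50 + j335 → |·| = √(50²+335²) = √114725 ≈ 338.71, ∠ = arctan(335/50) ≈ 81.51°
pole (s+80): 80 + j335 → |·| = √(80²+335²) = √118625 ≈ 344.42, ∠ = arctan(335/80) ≈ 76.57°
pole at origin: |s| = 335, ∠ = 90.00° (in denominator)
|H| = 1000 / 3.9081e+07 ≈ 2.5588e-05
Gain = 20 log₁₀(2.5588e-05) ≈ -91.84 dB

-91.8 dB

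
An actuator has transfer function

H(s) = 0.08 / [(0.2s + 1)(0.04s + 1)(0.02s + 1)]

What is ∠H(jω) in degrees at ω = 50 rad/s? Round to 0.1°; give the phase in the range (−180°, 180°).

167.3°

At ω = 50 rad/s:
pole (1 + j50·0.2) = 1 + j10 → |·| ≈ 10.05, ∠ ≈ 84.29°
pole (1 + j50·0.04) = 1 + j2 → |·| ≈ 2.2361, ∠ ≈ 63.43°
pole (1 + j50·0.02) = 1 + j1 → |·| ≈ 1.4142, ∠ ≈ 45.00°
∠H = (0°) − (84.29° + 63.43° + 45.00°) = -192.72° ≡ 167.28° (principal value)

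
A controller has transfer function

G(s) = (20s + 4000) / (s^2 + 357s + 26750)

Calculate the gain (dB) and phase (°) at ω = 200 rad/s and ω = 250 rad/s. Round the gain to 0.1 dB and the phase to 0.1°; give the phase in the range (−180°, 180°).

Substitute s = j200:
Numerator: 20(j200) + 4000 = 4000 + j4000
Denominator: (j200)^2 + 357(j200) + 26750 = -13250 + j71400
|N| = √(4000² + 4000²) ≈ 5656.9, ∠N ≈ 45.00°
|D| = √(13250² + 71400²) ≈ 72619, ∠D ≈ 100.51°
|G| = 5656.9 / 72619 ≈ 0.077898
Gain = 20 log₁₀(0.077898) ≈ -22.17 dB
∠G = 45.00° − 100.51° = -55.51°

Substitute s = j250:
Numerator: 20(j250) + 4000 = 4000 + j5000
Denominator: (j250)^2 + 357(j250) + 26750 = -35750 + j89250
|N| = √(4000² + 5000²) ≈ 6403.1, ∠N ≈ 51.34°
|D| = √(35750² + 89250²) ≈ 96144, ∠D ≈ 111.83°
|G| = 6403.1 / 96144 ≈ 0.066599
Gain = 20 log₁₀(0.066599) ≈ -23.53 dB
∠G = 51.34° − 111.83° = -60.49°

ω = 200: -22.2 dB, -55.5°; ω = 250: -23.5 dB, -60.5°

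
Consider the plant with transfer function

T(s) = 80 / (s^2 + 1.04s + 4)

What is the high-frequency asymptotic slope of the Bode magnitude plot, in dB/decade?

Each pole contributes −20 dB/decade at high frequency; each zero contributes +20 dB/decade.
Net: 0 zero(s) − 2 pole(s) → -40 dB/decade.

-40 dB/decade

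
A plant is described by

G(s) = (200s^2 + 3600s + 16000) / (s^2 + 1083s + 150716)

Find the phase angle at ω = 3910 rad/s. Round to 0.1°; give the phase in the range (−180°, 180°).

Substitute s = j3910:
Numerator: 200(j3910)^2 + 3600(j3910) + 16000 = -3057604000 + j14076000
Denominator: (j3910)^2 + 1083(j3910) + 150716 = -15137384 + j4234530
|N| = √(3057604000² + 14076000²) ≈ 3.0576e+09, ∠N ≈ 179.74°
|D| = √(15137384² + 4234530²) ≈ 1.5719e+07, ∠D ≈ 164.37°
∠G = 179.74° − 164.37° = 15.37°

15.4°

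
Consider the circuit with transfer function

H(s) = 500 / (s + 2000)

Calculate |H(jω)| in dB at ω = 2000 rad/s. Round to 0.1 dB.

-15.1 dB

Substitute s = j2000:
Numerator: 500 = 500 + j0
Denominator: (j2000) + 2000 = 2000 + j2000
|N| = √(500² + 0²) ≈ 500, ∠N ≈ 0.00°
|D| = √(2000² + 2000²) ≈ 2828.4, ∠D ≈ 45.00°
|H| = 500 / 2828.4 ≈ 0.17678
Gain = 20 log₁₀(0.17678) ≈ -15.05 dB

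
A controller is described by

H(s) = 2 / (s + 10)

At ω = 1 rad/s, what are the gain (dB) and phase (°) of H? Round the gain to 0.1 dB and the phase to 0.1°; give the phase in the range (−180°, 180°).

Substitute s = j1:
Numerator: 2 = 2 + j0
Denominator: (j1) + 10 = 10 + j1
|N| = √(2² + 0²) ≈ 2, ∠N ≈ 0.00°
|D| = √(10² + 1²) ≈ 10.05, ∠D ≈ 5.71°
|H| = 2 / 10.05 ≈ 0.199
Gain = 20 log₁₀(0.199) ≈ -14.02 dB
∠H = 0.00° − 5.71° = -5.71°

-14.0 dB, -5.7°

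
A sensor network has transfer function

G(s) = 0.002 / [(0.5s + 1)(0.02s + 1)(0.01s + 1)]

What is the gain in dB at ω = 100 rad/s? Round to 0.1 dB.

-98.0 dB

At ω = 100 rad/s:
pole (1 + j100·0.5) = 1 + j50 → |·| ≈ 50.01, ∠ ≈ 88.85°
pole (1 + j100·0.02) = 1 + j2 → |·| ≈ 2.2361, ∠ ≈ 63.43°
pole (1 + j100·0.01) = 1 + j1 → |·| ≈ 1.4142, ∠ ≈ 45.00°
|G| = 0.002 · 1 / (50.01 · 2.2361 · 1.4142) ≈ 1.2647e-05
Gain = 20 log₁₀(1.2647e-05) ≈ -97.96 dB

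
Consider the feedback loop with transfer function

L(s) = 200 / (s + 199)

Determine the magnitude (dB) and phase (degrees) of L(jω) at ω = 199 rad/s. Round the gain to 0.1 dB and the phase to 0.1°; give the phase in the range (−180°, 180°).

At s = jω = j199:
pole (s+199): 199 + j199 → |·| = √(199²+199²) = √79202 ≈ 281.43, ∠ = arctan(199/199) ≈ 45.00°
|L| = 200 / 281.43 ≈ 0.71066
Gain = 20 log₁₀(0.71066) ≈ -2.97 dB
∠L = 0.00° − 45.00° = -45.00°

-3.0 dB, -45.0°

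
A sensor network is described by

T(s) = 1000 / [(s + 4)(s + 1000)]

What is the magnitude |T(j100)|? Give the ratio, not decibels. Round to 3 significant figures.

0.00994

At s = jω = j100:
pole (s+4): 4 + j100 → |·| = √(4²+100²) = √10016 ≈ 100.08, ∠ = arctan(100/4) ≈ 87.71°
pole (s+1000): 1000 + j100 → |·| = √(1000²+100²) = √1010000 ≈ 1005, ∠ = arctan(100/1000) ≈ 5.71°
|T| = 1000 / 1.0058e+05 ≈ 0.0099423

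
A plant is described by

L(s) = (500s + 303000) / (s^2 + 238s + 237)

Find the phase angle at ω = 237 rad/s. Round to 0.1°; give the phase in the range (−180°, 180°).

Substitute s = j237:
Numerator: 500(j237) + 303000 = 303000 + j118500
Denominator: (j237)^2 + 238(j237) + 237 = -55932 + j56406
|N| = √(303000² + 118500²) ≈ 3.2535e+05, ∠N ≈ 21.36°
|D| = √(55932² + 56406²) ≈ 79436, ∠D ≈ 134.76°
∠L = 21.36° − 134.76° = -113.40°

-113.4°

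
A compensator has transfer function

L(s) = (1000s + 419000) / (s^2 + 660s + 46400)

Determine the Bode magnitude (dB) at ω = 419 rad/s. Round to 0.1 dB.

5.8 dB

Substitute s = j419:
Numerator: 1000(j419) + 419000 = 419000 + j419000
Denominator: (j419)^2 + 660(j419) + 46400 = -129161 + j276540
|N| = √(419000² + 419000²) ≈ 5.9256e+05, ∠N ≈ 45.00°
|D| = √(129161² + 276540²) ≈ 3.0522e+05, ∠D ≈ 115.04°
|L| = 5.9256e+05 / 3.0522e+05 ≈ 1.9414
Gain = 20 log₁₀(1.9414) ≈ 5.76 dB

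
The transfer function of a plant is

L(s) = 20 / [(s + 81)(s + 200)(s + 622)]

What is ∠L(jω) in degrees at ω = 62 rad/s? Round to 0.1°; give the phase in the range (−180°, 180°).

At s = jω = j62:
pole (s+81): 81 + j62 → |·| = √(81²+62²) = √10405 ≈ 102, ∠ = arctan(62/81) ≈ 37.43°
pole (s+200): 200 + j62 → |·| = √(200²+62²) = √43844 ≈ 209.39, ∠ = arctan(62/200) ≈ 17.22°
pole (s+622): 622 + j62 → |·| = √(622²+62²) = √390728 ≈ 625.08, ∠ = arctan(62/622) ≈ 5.69°
∠L = 0.00° − 60.34° = -60.34°

-60.3°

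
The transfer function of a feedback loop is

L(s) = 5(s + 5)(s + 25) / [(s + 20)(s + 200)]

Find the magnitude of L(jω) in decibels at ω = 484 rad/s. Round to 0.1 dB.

13.3 dB

At s = jω = j484:
zero (s+5): 5 + j484 → |·| = √(5²+484²) = √234281 ≈ 484.03, ∠ = arctan(484/5) ≈ 89.41°
zero (s+25): 25 + j484 → |·| = √(25²+484²) = √234881 ≈ 484.65, ∠ = arctan(484/25) ≈ 87.04°
pole (s+20): 20 + j484 → |·| = √(20²+484²) = √234656 ≈ 484.41, ∠ = arctan(484/20) ≈ 87.63°
pole (s+200): 200 + j484 → |·| = √(200²+484²) = √274256 ≈ 523.69, ∠ = arctan(484/200) ≈ 67.55°
|L| = 5 · 2.3459e+05 / 2.5368e+05 ≈ 4.6237
Gain = 20 log₁₀(4.6237) ≈ 13.30 dB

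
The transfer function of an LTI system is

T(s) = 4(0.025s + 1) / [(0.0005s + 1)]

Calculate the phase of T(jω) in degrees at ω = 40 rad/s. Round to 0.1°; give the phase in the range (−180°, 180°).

At ω = 40 rad/s:
zero (1 + j40·0.025) = 1 + j1 → |·| ≈ 1.4142, ∠ ≈ 45.00°
pole (1 + j40·0.0005) = 1 + j0.02 → |·| ≈ 1.0002, ∠ ≈ 1.15°
∠T = (45.00°) − (1.15°) = 43.85°

43.9°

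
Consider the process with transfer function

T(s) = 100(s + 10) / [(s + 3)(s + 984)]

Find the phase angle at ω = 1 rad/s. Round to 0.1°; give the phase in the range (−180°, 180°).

-12.8°

At s = jω = j1:
zero (s+10): 10 + j1 → |·| = √(10²+1²) = √101 ≈ 10.05, ∠ = arctan(1/10) ≈ 5.71°
pole (s+3): 3 + j1 → |·| = √(3²+1²) = √10 ≈ 3.1623, ∠ = arctan(1/3) ≈ 18.43°
pole (s+984): 984 + j1 → |·| = √(984²+1²) = √968257 ≈ 984, ∠ = arctan(1/984) ≈ 0.06°
∠T = 5.71° − 18.49° = -12.78°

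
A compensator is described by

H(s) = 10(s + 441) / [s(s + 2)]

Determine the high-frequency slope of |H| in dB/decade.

-20 dB/decade

Each pole contributes −20 dB/decade at high frequency; each zero contributes +20 dB/decade.
Net: 1 zero(s) − 2 pole(s) → -20 dB/decade.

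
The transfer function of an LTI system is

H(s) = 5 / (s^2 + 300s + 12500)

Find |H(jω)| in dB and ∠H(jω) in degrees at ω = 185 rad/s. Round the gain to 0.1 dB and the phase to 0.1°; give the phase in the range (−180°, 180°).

-81.5 dB, -111.4°

Substitute s = j185:
Numerator: 5 = 5 + j0
Denominator: (j185)^2 + 300(j185) + 12500 = -21725 + j55500
|N| = √(5² + 0²) ≈ 5, ∠N ≈ 0.00°
|D| = √(21725² + 55500²) ≈ 59601, ∠D ≈ 111.38°
|H| = 5 / 59601 ≈ 8.3891e-05
Gain = 20 log₁₀(8.3891e-05) ≈ -81.53 dB
∠H = 0.00° − 111.38° = -111.38°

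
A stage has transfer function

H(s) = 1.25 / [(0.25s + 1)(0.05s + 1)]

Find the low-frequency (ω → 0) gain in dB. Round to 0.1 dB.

H(0) = 1.25 · 1 / 1 = 1.25
20 log₁₀(1.25) ≈ 1.94 dB

1.9 dB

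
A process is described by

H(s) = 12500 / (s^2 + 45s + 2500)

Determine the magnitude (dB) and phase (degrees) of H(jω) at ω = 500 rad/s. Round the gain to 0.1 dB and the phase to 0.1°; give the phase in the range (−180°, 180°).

-26.0 dB, -174.8°

At s = jω = j500:
quadratic: (j500)² + 45·j500 + 2500 = -247500 + j22500 → |·| ≈ 2.4852e+05, ∠ ≈ 174.81°
|H| = 12500 / 2.4852e+05 ≈ 0.050298
Gain = 20 log₁₀(0.050298) ≈ -25.97 dB
∠H = 0.00° − 174.81° = -174.81°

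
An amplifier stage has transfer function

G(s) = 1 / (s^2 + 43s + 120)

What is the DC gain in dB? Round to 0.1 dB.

G(0) = 1 / 120 ≈ 0.0083333
20 log₁₀(0.0083333) ≈ -41.58 dB

-41.6 dB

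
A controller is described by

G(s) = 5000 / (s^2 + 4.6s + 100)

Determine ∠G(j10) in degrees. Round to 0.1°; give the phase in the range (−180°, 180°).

-90.0°

At s = jω = j10:
quadratic: (j10)² + 4.6·j10 + 100 = 0 + j46 → |·| ≈ 46, ∠ ≈ 90.00°
∠G = 0.00° − 90.00° = -90.00°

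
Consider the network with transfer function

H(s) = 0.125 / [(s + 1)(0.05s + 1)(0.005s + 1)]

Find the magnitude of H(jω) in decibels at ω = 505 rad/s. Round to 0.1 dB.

-108.9 dB

At ω = 505 rad/s:
pole (1 + j505·1) = 1 + j505 → |·| ≈ 505, ∠ ≈ 89.89°
pole (1 + j505·0.05) = 1 + j25.25 → |·| ≈ 25.27, ∠ ≈ 87.73°
pole (1 + j505·0.005) = 1 + j2.525 → |·| ≈ 2.7158, ∠ ≈ 68.39°
|H| = 0.125 · 1 / (505 · 25.27 · 2.7158) ≈ 3.6067e-06
Gain = 20 log₁₀(3.6067e-06) ≈ -108.86 dB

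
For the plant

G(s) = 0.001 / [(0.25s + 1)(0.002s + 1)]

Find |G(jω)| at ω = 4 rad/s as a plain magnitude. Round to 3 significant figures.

At ω = 4 rad/s:
pole (1 + j4·0.25) = 1 + j1 → |·| ≈ 1.4142, ∠ ≈ 45.00°
pole (1 + j4·0.002) = 1 + j0.008 → |·| ≈ 1, ∠ ≈ 0.46°
|G| = 0.001 · 1 / (1.4142 · 1) ≈ 0.00070711

0.000707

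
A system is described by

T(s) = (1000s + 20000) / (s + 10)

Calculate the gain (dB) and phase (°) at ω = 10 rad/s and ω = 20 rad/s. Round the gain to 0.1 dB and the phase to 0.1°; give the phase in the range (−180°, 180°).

ω = 10: 64.0 dB, -18.4°; ω = 20: 62.0 dB, -18.4°

Substitute s = j10:
Numerator: 1000(j10) + 20000 = 20000 + j10000
Denominator: (j10) + 10 = 10 + j10
|N| = √(20000² + 10000²) ≈ 22361, ∠N ≈ 26.57°
|D| = √(10² + 10²) ≈ 14.142, ∠D ≈ 45.00°
|T| = 22361 / 14.142 ≈ 1581.2
Gain = 20 log₁₀(1581.2) ≈ 63.98 dB
∠T = 26.57° − 45.00° = -18.43°

Substitute s = j20:
Numerator: 1000(j20) + 20000 = 20000 + j20000
Denominator: (j20) + 10 = 10 + j20
|N| = √(20000² + 20000²) ≈ 28284, ∠N ≈ 45.00°
|D| = √(10² + 20²) ≈ 22.361, ∠D ≈ 63.43°
|T| = 28284 / 22.361 ≈ 1264.9
Gain = 20 log₁₀(1264.9) ≈ 62.04 dB
∠T = 45.00° − 63.43° = -18.43°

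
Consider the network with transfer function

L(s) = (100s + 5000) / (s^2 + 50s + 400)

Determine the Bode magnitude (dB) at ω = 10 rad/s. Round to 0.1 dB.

18.8 dB

Substitute s = j10:
Numerator: 100(j10) + 5000 = 5000 + j1000
Denominator: (j10)^2 + 50(j10) + 400 = 300 + j500
|N| = √(5000² + 1000²) ≈ 5099, ∠N ≈ 11.31°
|D| = √(300² + 500²) ≈ 583.1, ∠D ≈ 59.04°
|L| = 5099 / 583.1 ≈ 8.7446
Gain = 20 log₁₀(8.7446) ≈ 18.83 dB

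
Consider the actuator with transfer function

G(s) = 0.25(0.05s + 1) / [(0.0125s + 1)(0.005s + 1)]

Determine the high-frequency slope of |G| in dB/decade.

Each pole contributes −20 dB/decade at high frequency; each zero contributes +20 dB/decade.
Net: 1 zero(s) − 2 pole(s) → -20 dB/decade.

-20 dB/decade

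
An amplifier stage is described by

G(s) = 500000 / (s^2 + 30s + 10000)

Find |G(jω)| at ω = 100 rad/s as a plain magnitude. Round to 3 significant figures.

167

At s = jω = j100:
quadratic: (j100)² + 30·j100 + 10000 = 0 + j3000 → |·| ≈ 3000, ∠ ≈ 90.00°
|G| = 500000 / 3000 ≈ 166.67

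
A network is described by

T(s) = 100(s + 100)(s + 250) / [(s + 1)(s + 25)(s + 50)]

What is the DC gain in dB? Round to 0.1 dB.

T(0) = 100·100·250 / (1·25·50) = 2000
20 log₁₀(2000) ≈ 66.02 dB

66.0 dB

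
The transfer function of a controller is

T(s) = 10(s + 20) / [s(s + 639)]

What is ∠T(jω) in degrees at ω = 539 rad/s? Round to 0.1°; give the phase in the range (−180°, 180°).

-42.3°

At s = jω = j539:
zero (s+20): 20 + j539 → |·| = √(20²+539²) = √290921 ≈ 539.37, ∠ = arctan(539/20) ≈ 87.87°
pole (s+639): 639 + j539 → |·| = √(639²+539²) = √698842 ≈ 835.97, ∠ = arctan(539/639) ≈ 40.15°
pole at origin: |s| = 539, ∠ = 90.00° (in denominator)
∠T = 87.87° − 130.15° = -42.28°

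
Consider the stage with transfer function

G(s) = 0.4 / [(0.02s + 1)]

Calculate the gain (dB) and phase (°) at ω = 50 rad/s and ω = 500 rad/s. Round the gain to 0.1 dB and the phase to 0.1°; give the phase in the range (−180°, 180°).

At ω = 50 rad/s:
pole (1 + j50·0.02) = 1 + j1 → |·| ≈ 1.4142, ∠ ≈ 45.00°
|G| = 0.4 · 1 / (1.4142) ≈ 0.28285
Gain = 20 log₁₀(0.28285) ≈ -10.97 dB
∠G = (0°) − (45.00°) = -45.00°

At ω = 500 rad/s:
pole (1 + j500·0.02) = 1 + j10 → |·| ≈ 10.05, ∠ ≈ 84.29°
|G| = 0.4 · 1 / (10.05) ≈ 0.039801
Gain = 20 log₁₀(0.039801) ≈ -28.00 dB
∠G = (0°) − (84.29°) = -84.29°

ω = 50: -11.0 dB, -45.0°; ω = 500: -28.0 dB, -84.3°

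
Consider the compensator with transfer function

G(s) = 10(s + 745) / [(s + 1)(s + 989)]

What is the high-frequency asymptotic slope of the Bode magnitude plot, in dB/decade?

Each pole contributes −20 dB/decade at high frequency; each zero contributes +20 dB/decade.
Net: 1 zero(s) − 2 pole(s) → -20 dB/decade.

-20 dB/decade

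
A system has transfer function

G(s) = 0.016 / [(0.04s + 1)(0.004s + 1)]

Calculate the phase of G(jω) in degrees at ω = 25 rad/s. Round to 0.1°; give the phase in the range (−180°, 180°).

-50.7°

At ω = 25 rad/s:
pole (1 + j25·0.04) = 1 + j1 → |·| ≈ 1.4142, ∠ ≈ 45.00°
pole (1 + j25·0.004) = 1 + j0.1 → |·| ≈ 1.005, ∠ ≈ 5.71°
∠G = (0°) − (45.00° + 5.71°) = -50.71°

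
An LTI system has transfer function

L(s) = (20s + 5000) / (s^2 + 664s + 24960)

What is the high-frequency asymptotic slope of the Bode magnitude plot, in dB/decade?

-20 dB/decade

Each pole contributes −20 dB/decade at high frequency; each zero contributes +20 dB/decade.
Net: 1 zero(s) − 2 pole(s) → -20 dB/decade.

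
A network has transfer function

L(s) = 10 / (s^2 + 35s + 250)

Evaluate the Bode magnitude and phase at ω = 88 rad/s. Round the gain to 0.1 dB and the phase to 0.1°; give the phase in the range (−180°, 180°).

-58.2 dB, -157.7°

Substitute s = j88:
Numerator: 10 = 10 + j0
Denominator: (j88)^2 + 35(j88) + 250 = -7494 + j3080
|N| = √(10² + 0²) ≈ 10, ∠N ≈ 0.00°
|D| = √(7494² + 3080²) ≈ 8102.2, ∠D ≈ 157.66°
|L| = 10 / 8102.2 ≈ 0.0012342
Gain = 20 log₁₀(0.0012342) ≈ -58.17 dB
∠L = 0.00° − 157.66° = -157.66°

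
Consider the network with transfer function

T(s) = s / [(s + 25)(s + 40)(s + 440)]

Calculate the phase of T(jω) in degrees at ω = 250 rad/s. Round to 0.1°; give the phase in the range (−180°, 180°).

At s = jω = j250:
zero at origin: s = j250 → |·| = 250, ∠ = 90.00°
pole (s+25): 25 + j250 → |·| = √(25²+250²) = √63125 ≈ 251.25, ∠ = arctan(250/25) ≈ 84.29°
pole (s+40): 40 + j250 → |·| = √(40²+250²) = √64100 ≈ 253.18, ∠ = arctan(250/40) ≈ 80.91°
pole (s+440): 440 + j250 → |·| = √(440²+250²) = √256100 ≈ 506.06, ∠ = arctan(250/440) ≈ 29.60°
∠T = 90.00° − 194.80° = -104.80°

-104.8°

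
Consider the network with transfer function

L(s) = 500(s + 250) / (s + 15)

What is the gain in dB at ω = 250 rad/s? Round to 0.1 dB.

57.0 dB

At s = jω = j250:
zero (s+250): 250 + j250 → |·| = √(250²+250²) = √125000 ≈ 353.55, ∠ = arctan(250/250) ≈ 45.00°
pole (s+15): 15 + j250 → |·| = √(15²+250²) = √62725 ≈ 250.45, ∠ = arctan(250/15) ≈ 86.57°
|L| = 500 · 353.55 / 250.45 ≈ 705.83
Gain = 20 log₁₀(705.83) ≈ 56.97 dB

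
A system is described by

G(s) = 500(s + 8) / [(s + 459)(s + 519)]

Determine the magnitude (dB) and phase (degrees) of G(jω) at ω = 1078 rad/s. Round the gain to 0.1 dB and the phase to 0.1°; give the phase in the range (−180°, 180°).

-8.3 dB, -41.7°

At s = jω = j1078:
zero (s+8): 8 + j1078 → |·| = √(8²+1078²) = √1162148 ≈ 1078, ∠ = arctan(1078/8) ≈ 89.57°
pole (s+459): 459 + j1078 → |·| = √(459²+1078²) = √1372765 ≈ 1171.7, ∠ = arctan(1078/459) ≈ 66.94°
pole (s+519): 519 + j1078 → |·| = √(519²+1078²) = √1431445 ≈ 1196.4, ∠ = arctan(1078/519) ≈ 64.29°
|G| = 500 · 1078 / 1.4018e+06 ≈ 0.38451
Gain = 20 log₁₀(0.38451) ≈ -8.30 dB
∠G = 89.57° − 131.23° = -41.66°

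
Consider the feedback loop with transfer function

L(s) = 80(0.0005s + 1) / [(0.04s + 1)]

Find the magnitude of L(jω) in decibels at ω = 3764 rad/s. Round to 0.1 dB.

1.1 dB

At ω = 3764 rad/s:
zero (1 + j3764·0.0005) = 1 + j1.882 → |·| ≈ 2.1312, ∠ ≈ 62.02°
pole (1 + j3764·0.04) = 1 + j150.56 → |·| ≈ 150.56, ∠ ≈ 89.62°
|L| = 80 · 2.1312 / (150.56) ≈ 1.1324
Gain = 20 log₁₀(1.1324) ≈ 1.08 dB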